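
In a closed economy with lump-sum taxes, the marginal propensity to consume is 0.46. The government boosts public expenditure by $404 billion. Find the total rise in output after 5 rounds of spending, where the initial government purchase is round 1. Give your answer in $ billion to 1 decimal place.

$732.7 billion

Round 1 adds ΔG = $404 billion; each later round is MPC = 0.46 times the previous.
After 5 rounds: 404 + 185.84 + 85.4864 + 39.323744 + 18.08892224 = ΔG·(1 − c^5)/(1 − c) = 404 × (1 − 0.0205962976)/0.54 ≈ $732.7 billion.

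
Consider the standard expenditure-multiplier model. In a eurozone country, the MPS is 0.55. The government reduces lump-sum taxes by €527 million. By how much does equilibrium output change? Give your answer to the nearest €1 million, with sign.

MPC = 1 − MPS = 1 − 0.55 = 0.45.
A lump-sum tax change of −€527 million shifts disposable income by +€527 million; first-round consumption changes by −c × ΔT = −0.45 × (−€527 million) = +€237.15 million.
Expenditure multiplier = 1/(1 − MPC) = 1/(1 − 0.45) = 1/0.55 ≈ 1.818.
The tax multiplier is −c × k ≈ −0.818, so ΔY = k × (−c·ΔT) = (+€237.15 million) / 0.55 ≈ +€431 million.

+€431 million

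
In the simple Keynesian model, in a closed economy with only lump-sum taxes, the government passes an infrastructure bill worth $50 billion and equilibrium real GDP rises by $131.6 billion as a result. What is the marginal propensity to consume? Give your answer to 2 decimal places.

Implied spending multiplier k = ΔY/ΔG = 131.6/50 = 2.632.
Since k = 1/(1 − MPC), MPC = 1 − 1/k = 1 − ΔG/ΔY = 1 − 50/131.6 ≈ 0.62.

0.62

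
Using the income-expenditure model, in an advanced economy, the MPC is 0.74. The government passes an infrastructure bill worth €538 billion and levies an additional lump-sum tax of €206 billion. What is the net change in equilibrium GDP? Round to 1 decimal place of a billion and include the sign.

Expenditure multiplier = 1/(1 − MPC) = 1/(1 − 0.74) = 1/0.26 ≈ 3.846.
ΔG contributes k·ΔG = (+€538 billion) / 0.26 ≈ +€2,069.2 billion.
ΔT of +€206 billion changes first-round spending by −c·ΔT = −€152.44 billion, contributing k·(−c·ΔT) = (−€152.44 billion) / 0.26 ≈ −€586.3 billion.
Net ΔY = k(ΔG − c·ΔT) = (+€385.56 billion) / 0.26 ≈ +€1,482.9 billion.

+€1,482.9 billion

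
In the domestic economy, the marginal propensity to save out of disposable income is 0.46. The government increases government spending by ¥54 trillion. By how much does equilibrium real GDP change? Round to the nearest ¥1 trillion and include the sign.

MPC = 1 − MPS = 1 − 0.46 = 0.54.
Expenditure multiplier = 1/(1 − MPC) = 1/(1 − 0.54) = 1/0.46 ≈ 2.174.
ΔY = k × ΔG = (+¥54 trillion) / 0.46 ≈ +¥117 trillion.

+¥117 trillion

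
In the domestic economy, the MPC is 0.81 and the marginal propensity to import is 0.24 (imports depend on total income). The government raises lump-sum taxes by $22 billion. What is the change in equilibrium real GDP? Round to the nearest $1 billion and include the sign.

−$41 billion

A lump-sum tax change of +$22 billion shifts disposable income by −$22 billion; first-round consumption changes by −c × ΔT = −0.81 × (+$22 billion) = −$17.82 billion.
Expenditure multiplier = 1/(1 − c + m) = 1/(1 − 0.81 + 0.24) = 1/0.43 ≈ 2.326.
The tax multiplier is −c × k ≈ −1.884, so ΔY = k × (−c·ΔT) = (−$17.82 billion) / 0.43 ≈ −$41 billion.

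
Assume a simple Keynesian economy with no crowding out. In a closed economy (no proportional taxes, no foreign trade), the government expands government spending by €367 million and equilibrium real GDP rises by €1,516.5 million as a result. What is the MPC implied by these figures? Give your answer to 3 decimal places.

0.758

Implied spending multiplier k = ΔY/ΔG = 1,516.5/367 ≈ 4.1322.
Since k = 1/(1 − MPC), MPC = 1 − 1/k = 1 − ΔG/ΔY = 1 − 367/1,516.5 ≈ 0.758.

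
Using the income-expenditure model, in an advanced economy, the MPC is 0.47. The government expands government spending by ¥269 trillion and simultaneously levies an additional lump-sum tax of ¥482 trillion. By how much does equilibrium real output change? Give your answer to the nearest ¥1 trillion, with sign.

Expenditure multiplier = 1/(1 − MPC) = 1/(1 − 0.47) = 1/0.53 ≈ 1.887.
ΔG contributes k·ΔG = (+¥269 trillion) / 0.53 ≈ +¥507.5 trillion.
ΔT of +¥482 trillion changes first-round spending by −c·ΔT = −¥226.54 trillion, contributing k·(−c·ΔT) = (−¥226.54 trillion) / 0.53 ≈ −¥427.4 trillion.
Net ΔY = k(ΔG − c·ΔT) = (+¥42.46 trillion) / 0.53 ≈ +¥80 trillion.

+¥80 trillion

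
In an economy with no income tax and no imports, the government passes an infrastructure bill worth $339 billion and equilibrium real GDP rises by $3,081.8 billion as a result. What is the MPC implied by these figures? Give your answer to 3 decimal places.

Implied spending multiplier k = ΔY/ΔG = 3,081.8/339 ≈ 9.0909.
Since k = 1/(1 − MPC), MPC = 1 − 1/k = 1 − ΔG/ΔY = 1 − 339/3,081.8 ≈ 0.890.

0.890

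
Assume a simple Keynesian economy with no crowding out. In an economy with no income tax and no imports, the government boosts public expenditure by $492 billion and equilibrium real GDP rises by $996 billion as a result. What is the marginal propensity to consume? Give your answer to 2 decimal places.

0.51

Implied spending multiplier k = ΔY/ΔG = 996/492 ≈ 2.0244.
Since k = 1/(1 − MPC), MPC = 1 − 1/k = 1 − ΔG/ΔY = 1 − 492/996 ≈ 0.51.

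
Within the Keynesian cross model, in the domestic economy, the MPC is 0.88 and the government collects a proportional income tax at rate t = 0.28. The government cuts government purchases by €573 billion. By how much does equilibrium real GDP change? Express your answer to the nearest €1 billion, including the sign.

−€1,564 billion

Expenditure multiplier = 1/(1 − c(1−t)) = 1/(1 − 0.88×0.72) = 1/0.3664 ≈ 2.729.
ΔY = k × ΔG = (−€573 billion) / 0.3664 ≈ −€1,564 billion.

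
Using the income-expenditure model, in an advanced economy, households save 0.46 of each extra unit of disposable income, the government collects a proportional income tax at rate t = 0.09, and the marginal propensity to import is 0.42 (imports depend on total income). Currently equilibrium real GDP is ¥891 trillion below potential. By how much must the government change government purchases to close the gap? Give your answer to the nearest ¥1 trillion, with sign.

MPC = 1 − MPS = 1 − 0.46 = 0.54.
Spending multiplier = 1/(1 − c(1−t) + m) = 1/(1 − 0.54×0.91 + 0.42) = 1/0.9286 ≈ 1.077.
Need ΔY = +¥891 trillion, so ΔG = ΔY/k = (+¥891 trillion) × 0.9286 ≈ +¥827 trillion.
The government should increase government purchases by ¥827 trillion.

+¥827 trillion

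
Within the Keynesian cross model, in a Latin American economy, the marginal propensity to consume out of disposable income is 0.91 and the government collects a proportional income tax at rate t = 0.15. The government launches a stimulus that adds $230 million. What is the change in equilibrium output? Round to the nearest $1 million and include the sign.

Spending multiplier = 1/(1 − c(1−t)) = 1/(1 − 0.91×0.85) = 1/0.2265 ≈ 4.415.
ΔY = k × ΔG = (+$230 million) / 0.2265 ≈ +$1,015 million.

+$1,015 million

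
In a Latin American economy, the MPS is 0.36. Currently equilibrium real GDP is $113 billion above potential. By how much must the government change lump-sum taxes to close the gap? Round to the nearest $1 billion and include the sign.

+$64 billion

MPC = 1 − MPS = 1 − 0.36 = 0.64.
Spending multiplier = 1/(1 − MPC) = 1/(1 − 0.64) = 1/0.36 ≈ 2.778.
Tax multiplier = −c·k = −0.64/0.36 ≈ −1.778. Need ΔY = −$113 billion, so ΔT = ΔY/(−c·k) = −(−$113 billion) × 0.36 / 0.64 ≈ +$64 billion.
The government should raise lump-sum taxes by $64 billion.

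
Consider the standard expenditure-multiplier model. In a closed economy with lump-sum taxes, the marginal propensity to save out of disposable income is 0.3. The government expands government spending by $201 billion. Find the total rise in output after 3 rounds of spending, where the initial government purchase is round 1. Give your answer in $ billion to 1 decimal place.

$440.2 billion

MPC = 1 − MPS = 1 − 0.3 = 0.7.
Round 1 adds ΔG = $201 billion; each later round is MPC = 0.7 times the previous.
After 3 rounds: 201 + 140.7 + 98.49 = ΔG·(1 − c^3)/(1 − c) = 201 × (1 − 0.343)/0.3 ≈ $440.2 billion.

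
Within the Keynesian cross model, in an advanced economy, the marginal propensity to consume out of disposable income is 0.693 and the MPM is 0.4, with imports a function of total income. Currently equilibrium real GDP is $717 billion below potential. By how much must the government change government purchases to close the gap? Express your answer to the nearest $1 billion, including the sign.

Spending multiplier = 1/(1 − c + m) = 1/(1 − 0.693 + 0.4) = 1/0.707 ≈ 1.414.
Need ΔY = +$717 billion, so ΔG = ΔY/k = (+$717 billion) × 0.707 ≈ +$507 billion.
The government should increase government purchases by $507 billion.

+$507 billion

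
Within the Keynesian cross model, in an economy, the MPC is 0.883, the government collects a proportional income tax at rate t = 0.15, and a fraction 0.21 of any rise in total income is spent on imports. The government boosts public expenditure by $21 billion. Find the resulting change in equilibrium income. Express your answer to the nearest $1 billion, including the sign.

+$46 billion

Expenditure multiplier = 1/(1 − c(1−t) + m) = 1/(1 − 0.883×0.85 + 0.21) = 1/0.45945 ≈ 2.177.
ΔY = k × ΔG = (+$21 billion) / 0.45945 ≈ +$46 billion.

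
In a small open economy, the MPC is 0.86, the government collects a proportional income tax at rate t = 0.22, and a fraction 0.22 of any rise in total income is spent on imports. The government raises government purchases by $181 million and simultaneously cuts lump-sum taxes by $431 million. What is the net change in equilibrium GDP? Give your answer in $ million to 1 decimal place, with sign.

Expenditure multiplier = 1/(1 − c(1−t) + m) = 1/(1 − 0.86×0.78 + 0.22) = 1/0.5492 ≈ 1.821.
ΔG contributes k·ΔG = (+$181 million) / 0.5492 ≈ +$329.6 million.
ΔT of −$431 million changes first-round spending by −c·ΔT = +$370.66 million, contributing k·(−c·ΔT) = (+$370.66 million) / 0.5492 ≈ +$674.9 million.
Net ΔY = k(ΔG − c·ΔT) = (+$551.66 million) / 0.5492 ≈ +$1,004.5 million.

+$1,004.5 million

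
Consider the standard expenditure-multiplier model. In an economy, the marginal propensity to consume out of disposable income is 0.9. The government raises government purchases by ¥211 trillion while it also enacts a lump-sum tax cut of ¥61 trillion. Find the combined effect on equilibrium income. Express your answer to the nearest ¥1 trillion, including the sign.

Expenditure multiplier = 1/(1 − MPC) = 1/(1 − 0.9) = 1/0.1 = 10.
ΔG contributes k·ΔG = (+¥211 trillion) / 0.1 = +¥2,110 trillion.
ΔT of −¥61 trillion changes first-round spending by −c·ΔT = +¥54.9 trillion, contributing k·(−c·ΔT) = (+¥54.9 trillion) / 0.1 = +¥549 trillion.
Net ΔY = k(ΔG − c·ΔT) = (+¥265.9 trillion) / 0.1 = +¥2,659 trillion.

+¥2,659 trillion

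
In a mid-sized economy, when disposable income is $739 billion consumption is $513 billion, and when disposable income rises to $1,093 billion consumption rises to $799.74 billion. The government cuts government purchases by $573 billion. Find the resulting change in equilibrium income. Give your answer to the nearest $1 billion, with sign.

−$3,016 billion

MPC = ΔC/ΔYd = (799.74 − 513)/(1,093 − 739) = 286.74/354 = 0.81.
Expenditure multiplier = 1/(1 − MPC) = 1/(1 − 0.81) = 1/0.19 ≈ 5.263.
ΔY = k × ΔG = (−$573 billion) / 0.19 ≈ −$3,016 billion.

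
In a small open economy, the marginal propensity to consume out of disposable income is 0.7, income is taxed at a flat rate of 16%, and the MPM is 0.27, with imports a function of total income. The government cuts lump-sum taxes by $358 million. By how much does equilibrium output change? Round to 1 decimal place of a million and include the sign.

A lump-sum tax change of −$358 million shifts disposable income by +$358 million; first-round consumption changes by −c × ΔT = −0.7 × (−$358 million) = +$250.6 million.
Expenditure multiplier = 1/(1 − c(1−t) + m) = 1/(1 − 0.7×0.84 + 0.27) = 1/0.682 ≈ 1.466.
The tax multiplier is −c × k ≈ −1.026, so ΔY = k × (−c·ΔT) = (+$250.6 million) / 0.682 ≈ +$367.4 million.

+$367.4 million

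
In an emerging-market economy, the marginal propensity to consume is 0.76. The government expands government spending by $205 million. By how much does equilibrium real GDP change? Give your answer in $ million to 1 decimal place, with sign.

Spending multiplier = 1/(1 − MPC) = 1/(1 − 0.76) = 1/0.24 ≈ 4.167.
ΔY = k × ΔG = (+$205 million) / 0.24 ≈ +$854.2 million.

+$854.2 million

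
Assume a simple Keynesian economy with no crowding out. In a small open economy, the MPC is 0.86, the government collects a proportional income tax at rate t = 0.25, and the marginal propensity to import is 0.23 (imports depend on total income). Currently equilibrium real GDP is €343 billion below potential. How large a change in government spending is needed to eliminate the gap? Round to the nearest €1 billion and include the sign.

+€201 billion

Spending multiplier = 1/(1 − c(1−t) + m) = 1/(1 − 0.86×0.75 + 0.23) = 1/0.585 ≈ 1.709.
Need ΔY = +€343 billion, so ΔG = ΔY/k = (+€343 billion) × 0.585 ≈ +€201 billion.
The government should increase government spending by €201 billion.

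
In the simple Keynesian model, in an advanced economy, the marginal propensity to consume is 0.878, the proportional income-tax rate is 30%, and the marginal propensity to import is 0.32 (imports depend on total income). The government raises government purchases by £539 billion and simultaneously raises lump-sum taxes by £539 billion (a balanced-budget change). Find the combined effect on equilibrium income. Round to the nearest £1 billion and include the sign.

Expenditure multiplier = 1/(1 − c(1−t) + m) = 1/(1 − 0.878×0.7 + 0.32) = 1/0.7054 ≈ 1.418.
ΔG contributes k·ΔG = (+£539 billion) / 0.7054 ≈ +£764.1 billion.
ΔT of +£539 billion changes first-round spending by −c·ΔT = −£473.242 billion, contributing k·(−c·ΔT) = (−£473.242 billion) / 0.7054 ≈ −£670.9 billion.
Net ΔY = k(ΔG − c·ΔT) = (+£65.758 billion) / 0.7054 ≈ +£93 billion.

+£93 billion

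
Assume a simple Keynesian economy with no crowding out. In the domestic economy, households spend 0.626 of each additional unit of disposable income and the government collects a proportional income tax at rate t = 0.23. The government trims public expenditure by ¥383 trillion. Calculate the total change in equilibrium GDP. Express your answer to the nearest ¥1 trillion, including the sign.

−¥739 trillion

Spending multiplier = 1/(1 − c(1−t)) = 1/(1 − 0.626×0.77) = 1/0.51798 ≈ 1.931.
ΔY = k × ΔG = (−¥383 trillion) / 0.51798 ≈ −¥739 trillion.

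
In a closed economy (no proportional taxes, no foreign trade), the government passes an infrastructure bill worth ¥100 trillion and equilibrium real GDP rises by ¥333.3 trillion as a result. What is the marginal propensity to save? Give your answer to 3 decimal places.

0.300

Implied spending multiplier k = ΔY/ΔG = 333.3/100 = 3.333.
Since k = 1/(1 − MPC), MPC = 1 − 1/k = 1 − ΔG/ΔY = 1 − 100/333.3 ≈ 0.700.
MPS = 1 − MPC = 0.300.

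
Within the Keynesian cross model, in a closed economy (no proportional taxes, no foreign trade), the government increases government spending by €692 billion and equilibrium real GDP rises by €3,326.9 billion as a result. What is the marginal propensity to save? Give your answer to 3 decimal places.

Implied spending multiplier k = ΔY/ΔG = 3,326.9/692 ≈ 4.8077.
Since k = 1/(1 − MPC), MPC = 1 − 1/k = 1 − ΔG/ΔY = 1 − 692/3,326.9 ≈ 0.792.
MPS = 1 − MPC = 0.208.

0.208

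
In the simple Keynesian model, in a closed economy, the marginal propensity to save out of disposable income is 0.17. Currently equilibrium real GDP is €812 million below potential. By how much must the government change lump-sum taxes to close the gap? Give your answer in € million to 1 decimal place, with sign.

−€166.3 million

MPC = 1 − MPS = 1 − 0.17 = 0.83.
Spending multiplier = 1/(1 − MPC) = 1/(1 − 0.83) = 1/0.17 ≈ 5.882.
Tax multiplier = −c·k = −0.83/0.17 ≈ −4.882. Need ΔY = +€812 million, so ΔT = ΔY/(−c·k) = −(+€812 million) × 0.17 / 0.83 ≈ −€166.3 million.
The government should cut lump-sum taxes by €166.3 million.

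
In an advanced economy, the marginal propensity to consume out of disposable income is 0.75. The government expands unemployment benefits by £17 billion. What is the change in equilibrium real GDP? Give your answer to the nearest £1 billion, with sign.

+£51 billion

The transfer change shifts disposable income by +£17 billion, so first-round consumption changes by c·ΔTR = 0.75 × (+£17 billion) = +£12.75 billion.
Expenditure multiplier = 1/(1 − MPC) = 1/(1 − 0.75) = 1/0.25 = 4.
The transfer multiplier is c × k = 3, so ΔY = k × (c·ΔTR) = (+£12.75 billion) / 0.25 = +£51 billion.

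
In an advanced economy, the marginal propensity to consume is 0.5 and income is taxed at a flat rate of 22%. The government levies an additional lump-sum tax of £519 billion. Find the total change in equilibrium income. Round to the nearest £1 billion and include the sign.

−£425 billion

A lump-sum tax change of +£519 billion shifts disposable income by −£519 billion; first-round consumption changes by −c × ΔT = −0.5 × (+£519 billion) = −£259.5 billion.
Expenditure multiplier = 1/(1 − c(1−t)) = 1/(1 − 0.5×0.78) = 1/0.61 ≈ 1.639.
The tax multiplier is −c × k ≈ −0.82, so ΔY = k × (−c·ΔT) = (−£259.5 billion) / 0.61 ≈ −£425 billion.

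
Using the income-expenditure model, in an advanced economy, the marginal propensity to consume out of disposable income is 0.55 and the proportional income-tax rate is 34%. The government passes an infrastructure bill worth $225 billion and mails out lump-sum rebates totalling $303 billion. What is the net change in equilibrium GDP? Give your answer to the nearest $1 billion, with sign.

Expenditure multiplier = 1/(1 − c(1−t)) = 1/(1 − 0.55×0.66) = 1/0.637 ≈ 1.57.
ΔG contributes k·ΔG = (+$225 billion) / 0.637 ≈ +$353.2 billion.
ΔT of −$303 billion changes first-round spending by −c·ΔT = +$166.65 billion, contributing k·(−c·ΔT) = (+$166.65 billion) / 0.637 ≈ +$261.6 billion.
Net ΔY = k(ΔG − c·ΔT) = (+$391.65 billion) / 0.637 ≈ +$615 billion.

+$615 billion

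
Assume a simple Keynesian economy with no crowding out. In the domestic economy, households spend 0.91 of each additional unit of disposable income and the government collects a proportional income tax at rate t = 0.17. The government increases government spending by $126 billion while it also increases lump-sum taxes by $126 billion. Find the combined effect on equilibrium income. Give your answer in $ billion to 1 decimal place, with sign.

+$46.3 billion

Expenditure multiplier = 1/(1 − c(1−t)) = 1/(1 − 0.91×0.83) = 1/0.2447 ≈ 4.087.
ΔG contributes k·ΔG = (+$126 billion) / 0.2447 ≈ +$514.9 billion.
ΔT of +$126 billion changes first-round spending by −c·ΔT = −$114.66 billion, contributing k·(−c·ΔT) = (−$114.66 billion) / 0.2447 ≈ −$468.6 billion.
Net ΔY = k(ΔG − c·ΔT) = (+$11.34 billion) / 0.2447 ≈ +$46.3 billion.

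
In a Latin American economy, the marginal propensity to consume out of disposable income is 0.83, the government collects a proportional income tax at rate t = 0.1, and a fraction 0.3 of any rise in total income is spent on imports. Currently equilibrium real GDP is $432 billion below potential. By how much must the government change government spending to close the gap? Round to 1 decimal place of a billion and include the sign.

Spending multiplier = 1/(1 − c(1−t) + m) = 1/(1 − 0.83×0.9 + 0.3) = 1/0.553 ≈ 1.808.
Need ΔY = +$432 billion, so ΔG = ΔY/k = (+$432 billion) × 0.553 ≈ +$238.9 billion.
The government should increase government spending by $238.9 billion.

+$238.9 billion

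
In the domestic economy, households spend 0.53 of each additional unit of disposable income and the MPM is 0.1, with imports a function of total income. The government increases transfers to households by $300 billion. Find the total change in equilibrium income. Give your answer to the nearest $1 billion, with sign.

+$279 billion

The transfer change shifts disposable income by +$300 billion, so first-round consumption changes by c·ΔTR = 0.53 × (+$300 billion) = +$159 billion.
Expenditure multiplier = 1/(1 − c + m) = 1/(1 − 0.53 + 0.1) = 1/0.57 ≈ 1.754.
The transfer multiplier is c × k ≈ 0.93, so ΔY = k × (c·ΔTR) = (+$159 billion) / 0.57 ≈ +$279 billion.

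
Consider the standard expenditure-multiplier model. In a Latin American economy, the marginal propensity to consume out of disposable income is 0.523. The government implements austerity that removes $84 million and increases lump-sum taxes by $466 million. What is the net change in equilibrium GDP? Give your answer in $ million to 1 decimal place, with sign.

Expenditure multiplier = 1/(1 − MPC) = 1/(1 − 0.523) = 1/0.477 ≈ 2.096.
ΔG contributes k·ΔG = (−$84 million) / 0.477 ≈ −$176.1 million.
ΔT of +$466 million changes first-round spending by −c·ΔT = −$243.718 million, contributing k·(−c·ΔT) = (−$243.718 million) / 0.477 ≈ −$510.9 million.
Net ΔY = k(ΔG − c·ΔT) = (−$327.718 million) / 0.477 ≈ −$687 million.

−$687.0 million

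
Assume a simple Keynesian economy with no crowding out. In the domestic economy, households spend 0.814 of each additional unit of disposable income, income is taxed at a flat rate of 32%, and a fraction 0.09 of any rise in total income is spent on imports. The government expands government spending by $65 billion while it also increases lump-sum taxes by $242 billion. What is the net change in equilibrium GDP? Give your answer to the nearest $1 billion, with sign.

−$246 billion

Expenditure multiplier = 1/(1 − c(1−t) + m) = 1/(1 − 0.814×0.68 + 0.09) = 1/0.53648 ≈ 1.864.
ΔG contributes k·ΔG = (+$65 billion) / 0.53648 ≈ +$121.2 billion.
ΔT of +$242 billion changes first-round spending by −c·ΔT = −$196.988 billion, contributing k·(−c·ΔT) = (−$196.988 billion) / 0.53648 ≈ −$367.2 billion.
Net ΔY = k(ΔG − c·ΔT) = (−$131.988 billion) / 0.53648 ≈ −$246 billion.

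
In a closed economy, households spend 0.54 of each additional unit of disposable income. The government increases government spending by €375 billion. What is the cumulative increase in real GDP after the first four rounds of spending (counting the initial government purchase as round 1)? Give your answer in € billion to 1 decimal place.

Round 1 adds ΔG = €375 billion; each later round is MPC = 0.54 times the previous.
After 4 rounds: 375 + 202.5 + 109.35 + 59.049 = ΔG·(1 − c^4)/(1 − c) = 375 × (1 − 0.08503056)/0.46 ≈ €745.9 billion.

€745.9 billion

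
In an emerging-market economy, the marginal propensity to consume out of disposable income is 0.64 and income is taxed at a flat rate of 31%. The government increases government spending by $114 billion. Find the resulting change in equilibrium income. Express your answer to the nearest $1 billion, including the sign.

+$204 billion

Spending multiplier = 1/(1 − c(1−t)) = 1/(1 − 0.64×0.69) = 1/0.5584 ≈ 1.791.
ΔY = k × ΔG = (+$114 billion) / 0.5584 ≈ +$204 billion.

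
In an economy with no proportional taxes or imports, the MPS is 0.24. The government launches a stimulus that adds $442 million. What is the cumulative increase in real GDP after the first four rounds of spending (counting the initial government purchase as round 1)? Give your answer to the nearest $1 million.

$1,227 million

MPC = 1 − MPS = 1 − 0.24 = 0.76.
Round 1 adds ΔG = $442 million; each later round is MPC = 0.76 times the previous.
After 4 rounds: 442 + 335.92 + 255.2992 + 194.027392 = ΔG·(1 − c^4)/(1 − c) = 442 × (1 − 0.33362176)/0.24 ≈ $1,227 million.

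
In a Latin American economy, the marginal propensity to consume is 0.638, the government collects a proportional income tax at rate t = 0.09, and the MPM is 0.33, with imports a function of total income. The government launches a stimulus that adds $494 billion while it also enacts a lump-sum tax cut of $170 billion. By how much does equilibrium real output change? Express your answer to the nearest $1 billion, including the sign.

+$804 billion

Expenditure multiplier = 1/(1 − c(1−t) + m) = 1/(1 − 0.638×0.91 + 0.33) = 1/0.74942 ≈ 1.334.
ΔG contributes k·ΔG = (+$494 billion) / 0.74942 ≈ +$659.2 billion.
ΔT of −$170 billion changes first-round spending by −c·ΔT = +$108.46 billion, contributing k·(−c·ΔT) = (+$108.46 billion) / 0.74942 ≈ +$144.7 billion.
Net ΔY = k(ΔG − c·ΔT) = (+$602.46 billion) / 0.74942 ≈ +$804 billion.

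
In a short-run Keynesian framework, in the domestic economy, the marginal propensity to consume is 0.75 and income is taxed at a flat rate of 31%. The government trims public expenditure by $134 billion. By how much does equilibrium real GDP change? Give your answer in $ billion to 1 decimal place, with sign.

Government-spending multiplier = 1/(1 − c(1−t)) = 1/(1 − 0.75×0.69) = 1/0.4825 ≈ 2.073.
ΔY = k × ΔG = (−$134 billion) / 0.4825 ≈ −$277.7 billion.

−$277.7 billion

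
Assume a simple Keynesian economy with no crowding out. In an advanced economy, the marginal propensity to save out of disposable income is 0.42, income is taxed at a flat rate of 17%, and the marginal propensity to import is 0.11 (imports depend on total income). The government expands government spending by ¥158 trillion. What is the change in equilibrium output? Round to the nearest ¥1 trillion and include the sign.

+¥251 trillion

MPC = 1 − MPS = 1 − 0.42 = 0.58.
Spending multiplier = 1/(1 − c(1−t) + m) = 1/(1 − 0.58×0.83 + 0.11) = 1/0.6286 ≈ 1.591.
ΔY = k × ΔG = (+¥158 trillion) / 0.6286 ≈ +¥251 trillion.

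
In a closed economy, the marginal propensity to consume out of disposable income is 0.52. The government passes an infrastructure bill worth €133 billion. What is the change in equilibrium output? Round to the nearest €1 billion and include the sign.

Spending multiplier = 1/(1 − MPC) = 1/(1 − 0.52) = 1/0.48 ≈ 2.083.
ΔY = k × ΔG = (+€133 billion) / 0.48 ≈ +€277 billion.

+€277 billion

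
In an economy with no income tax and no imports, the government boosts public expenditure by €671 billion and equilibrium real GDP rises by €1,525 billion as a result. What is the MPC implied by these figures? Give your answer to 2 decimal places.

Implied spending multiplier k = ΔY/ΔG = 1,525/671 ≈ 2.2727.
Since k = 1/(1 − MPC), MPC = 1 − 1/k = 1 − ΔG/ΔY = 1 − 671/1,525 = 0.56.

0.56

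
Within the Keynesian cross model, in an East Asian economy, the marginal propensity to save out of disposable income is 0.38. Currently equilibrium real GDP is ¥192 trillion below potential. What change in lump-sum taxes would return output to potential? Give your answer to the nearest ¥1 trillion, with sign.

MPC = 1 − MPS = 1 − 0.38 = 0.62.
Spending multiplier = 1/(1 − MPC) = 1/(1 − 0.62) = 1/0.38 ≈ 2.632.
Tax multiplier = −c·k = −0.62/0.38 ≈ −1.632. Need ΔY = +¥192 trillion, so ΔT = ΔY/(−c·k) = −(+¥192 trillion) × 0.38 / 0.62 ≈ −¥118 trillion.
The government should cut lump-sum taxes by ¥118 trillion.

−¥118 trillion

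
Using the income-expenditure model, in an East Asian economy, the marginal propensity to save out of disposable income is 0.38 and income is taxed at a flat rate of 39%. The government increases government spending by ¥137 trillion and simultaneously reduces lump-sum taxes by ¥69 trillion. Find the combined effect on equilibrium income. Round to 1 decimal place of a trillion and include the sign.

+¥289.1 trillion

MPC = 1 − MPS = 1 − 0.38 = 0.62.
Expenditure multiplier = 1/(1 − c(1−t)) = 1/(1 − 0.62×0.61) = 1/0.6218 ≈ 1.608.
ΔG contributes k·ΔG = (+¥137 trillion) / 0.6218 ≈ +¥220.3 trillion.
ΔT of −¥69 trillion changes first-round spending by −c·ΔT = +¥42.78 trillion, contributing k·(−c·ΔT) = (+¥42.78 trillion) / 0.6218 ≈ +¥68.8 trillion.
Net ΔY = k(ΔG − c·ΔT) = (+¥179.78 trillion) / 0.6218 ≈ +¥289.1 trillion.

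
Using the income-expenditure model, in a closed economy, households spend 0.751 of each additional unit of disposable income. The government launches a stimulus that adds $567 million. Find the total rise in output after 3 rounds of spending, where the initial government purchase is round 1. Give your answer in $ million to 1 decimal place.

$1,312.6 million

Round 1 adds ΔG = $567 million; each later round is MPC = 0.751 times the previous.
After 3 rounds: 567 + 425.817 + 319.788567 = ΔG·(1 − c^3)/(1 − c) = 567 × (1 − 0.423564751)/0.249 ≈ $1,312.6 million.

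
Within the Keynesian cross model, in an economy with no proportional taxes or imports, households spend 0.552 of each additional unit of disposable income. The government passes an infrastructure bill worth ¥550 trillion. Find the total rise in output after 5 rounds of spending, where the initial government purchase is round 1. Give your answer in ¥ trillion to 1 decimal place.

Round 1 adds ΔG = ¥550 trillion; each later round is MPC = 0.552 times the previous.
After 5 rounds: 550 + 303.6 + 167.5872 + 92.5081344 + 51.0644901888 = ΔG·(1 − c^5)/(1 − c) = 550 × (1 − 0.051250179244032)/0.448 ≈ ¥1,164.8 trillion.

¥1,164.8 trillion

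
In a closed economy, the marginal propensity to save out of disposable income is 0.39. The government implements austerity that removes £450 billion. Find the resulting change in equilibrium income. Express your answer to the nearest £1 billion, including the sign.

−£1,154 billion

MPC = 1 − MPS = 1 − 0.39 = 0.61.
Expenditure multiplier = 1/(1 − MPC) = 1/(1 − 0.61) = 1/0.39 ≈ 2.564.
ΔY = k × ΔG = (−£450 billion) / 0.39 ≈ −£1,154 billion.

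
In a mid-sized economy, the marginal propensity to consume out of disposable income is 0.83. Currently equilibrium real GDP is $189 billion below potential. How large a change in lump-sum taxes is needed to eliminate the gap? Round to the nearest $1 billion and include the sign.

−$39 billion

Spending multiplier = 1/(1 − MPC) = 1/(1 − 0.83) = 1/0.17 ≈ 5.882.
Tax multiplier = −c·k = −0.83/0.17 ≈ −4.882. Need ΔY = +$189 billion, so ΔT = ΔY/(−c·k) = −(+$189 billion) × 0.17 / 0.83 ≈ −$39 billion.
The government should cut lump-sum taxes by $39 billion.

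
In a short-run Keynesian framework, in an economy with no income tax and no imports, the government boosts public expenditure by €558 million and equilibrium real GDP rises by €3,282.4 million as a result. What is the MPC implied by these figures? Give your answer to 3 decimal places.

Implied spending multiplier k = ΔY/ΔG = 3,282.4/558 ≈ 5.8824.
Since k = 1/(1 − MPC), MPC = 1 − 1/k = 1 − ΔG/ΔY = 1 − 558/3,282.4 ≈ 0.830.

0.830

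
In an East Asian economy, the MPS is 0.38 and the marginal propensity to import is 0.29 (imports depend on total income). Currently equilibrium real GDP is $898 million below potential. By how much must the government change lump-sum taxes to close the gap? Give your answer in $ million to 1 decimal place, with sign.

−$970.4 million

MPC = 1 − MPS = 1 − 0.38 = 0.62.
Spending multiplier = 1/(1 − c + m) = 1/(1 − 0.62 + 0.29) = 1/0.67 ≈ 1.493.
Tax multiplier = −c·k = −0.62/0.67 ≈ −0.925. Need ΔY = +$898 million, so ΔT = ΔY/(−c·k) = −(+$898 million) × 0.67 / 0.62 ≈ −$970.4 million.
The government should cut lump-sum taxes by $970.4 million.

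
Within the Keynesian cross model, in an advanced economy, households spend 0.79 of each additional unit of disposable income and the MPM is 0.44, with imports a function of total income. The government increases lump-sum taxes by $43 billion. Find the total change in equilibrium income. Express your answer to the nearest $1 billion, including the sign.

A lump-sum tax change of +$43 billion shifts disposable income by −$43 billion; first-round consumption changes by −c × ΔT = −0.79 × (+$43 billion) = −$33.97 billion.
Expenditure multiplier = 1/(1 − c + m) = 1/(1 − 0.79 + 0.44) = 1/0.65 ≈ 1.538.
The tax multiplier is −c × k ≈ −1.215, so ΔY = k × (−c·ΔT) = (−$33.97 billion) / 0.65 ≈ −$52 billion.

−$52 billion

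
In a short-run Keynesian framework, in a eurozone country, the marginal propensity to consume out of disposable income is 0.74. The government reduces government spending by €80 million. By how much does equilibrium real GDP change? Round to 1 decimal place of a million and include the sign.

Government-spending multiplier = 1/(1 − MPC) = 1/(1 − 0.74) = 1/0.26 ≈ 3.846.
ΔY = k × ΔG = (−€80 million) / 0.26 ≈ −€307.7 million.

−€307.7 million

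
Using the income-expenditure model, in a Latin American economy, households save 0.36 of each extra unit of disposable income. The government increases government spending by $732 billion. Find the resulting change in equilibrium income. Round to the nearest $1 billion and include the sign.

+$2,033 billion

MPC = 1 − MPS = 1 − 0.36 = 0.64.
Government-spending multiplier = 1/(1 − MPC) = 1/(1 − 0.64) = 1/0.36 ≈ 2.778.
ΔY = k × ΔG = (+$732 billion) / 0.36 ≈ +$2,033 billion.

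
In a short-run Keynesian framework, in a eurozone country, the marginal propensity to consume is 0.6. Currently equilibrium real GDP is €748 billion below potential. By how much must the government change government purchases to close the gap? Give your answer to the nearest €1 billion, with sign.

+€299 billion

Spending multiplier = 1/(1 − MPC) = 1/(1 − 0.6) = 1/0.4 = 2.5.
Need ΔY = +€748 billion, so ΔG = ΔY/k = (+€748 billion) × 0.4 ≈ +€299 billion.
The government should increase government purchases by €299 billion.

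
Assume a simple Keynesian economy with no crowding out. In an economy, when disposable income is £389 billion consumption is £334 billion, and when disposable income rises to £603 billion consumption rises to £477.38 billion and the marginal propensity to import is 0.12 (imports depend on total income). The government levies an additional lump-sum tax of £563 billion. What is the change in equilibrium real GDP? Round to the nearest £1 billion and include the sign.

−£838 billion

MPC = ΔC/ΔYd = (477.38 − 334)/(603 − 389) = 143.38/214 = 0.67.
A lump-sum tax change of +£563 billion shifts disposable income by −£563 billion; first-round consumption changes by −c × ΔT = −0.67 × (+£563 billion) = −£377.21 billion.
Expenditure multiplier = 1/(1 − c + m) = 1/(1 − 0.67 + 0.12) = 1/0.45 ≈ 2.222.
The tax multiplier is −c × k ≈ −1.489, so ΔY = k × (−c·ΔT) = (−£377.21 billion) / 0.45 ≈ −£838 billion.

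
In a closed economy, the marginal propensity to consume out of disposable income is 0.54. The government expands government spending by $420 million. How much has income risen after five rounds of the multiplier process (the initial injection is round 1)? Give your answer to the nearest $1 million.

$871 million

Round 1 adds ΔG = $420 million; each later round is MPC = 0.54 times the previous.
After 5 rounds: 420 + 226.8 + 122.472 + 66.13488 + 35.7128352 = ΔG·(1 − c^5)/(1 − c) = 420 × (1 − 0.0459165024)/0.46 ≈ $871 million.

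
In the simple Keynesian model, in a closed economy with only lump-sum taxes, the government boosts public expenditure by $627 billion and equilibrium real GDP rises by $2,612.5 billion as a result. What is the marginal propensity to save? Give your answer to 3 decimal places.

Implied spending multiplier k = ΔY/ΔG = 2,612.5/627 ≈ 4.1667.
Since k = 1/(1 − MPC), MPC = 1 − 1/k = 1 − ΔG/ΔY = 1 − 627/2,612.5 = 0.760.
MPS = 1 − MPC = 0.240.

0.240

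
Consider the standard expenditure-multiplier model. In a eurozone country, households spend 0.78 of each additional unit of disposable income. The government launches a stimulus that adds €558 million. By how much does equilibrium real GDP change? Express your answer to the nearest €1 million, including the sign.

Government-spending multiplier = 1/(1 − MPC) = 1/(1 − 0.78) = 1/0.22 ≈ 4.545.
ΔY = k × ΔG = (+€558 million) / 0.22 ≈ +€2,536 million.

+€2,536 million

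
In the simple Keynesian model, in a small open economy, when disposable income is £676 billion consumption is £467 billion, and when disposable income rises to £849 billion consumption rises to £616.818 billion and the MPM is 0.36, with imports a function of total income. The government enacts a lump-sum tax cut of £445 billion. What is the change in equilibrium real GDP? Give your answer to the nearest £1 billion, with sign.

+£780 billion

MPC = ΔC/ΔYd = (616.818 − 467)/(849 − 676) = 149.818/173 = 0.866.
A lump-sum tax change of −£445 billion shifts disposable income by +£445 billion; first-round consumption changes by −c × ΔT = −0.866 × (−£445 billion) = +£385.37 billion.
Expenditure multiplier = 1/(1 − c + m) = 1/(1 − 0.866 + 0.36) = 1/0.494 ≈ 2.024.
The tax multiplier is −c × k ≈ −1.753, so ΔY = k × (−c·ΔT) = (+£385.37 billion) / 0.494 ≈ +£780 billion.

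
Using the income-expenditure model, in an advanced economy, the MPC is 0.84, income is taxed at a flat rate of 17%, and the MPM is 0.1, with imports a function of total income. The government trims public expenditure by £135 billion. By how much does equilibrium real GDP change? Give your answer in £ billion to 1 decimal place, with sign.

−£335.2 billion

Spending multiplier = 1/(1 − c(1−t) + m) = 1/(1 − 0.84×0.83 + 0.1) = 1/0.4028 ≈ 2.483.
ΔY = k × ΔG = (−£135 billion) / 0.4028 ≈ −£335.2 billion.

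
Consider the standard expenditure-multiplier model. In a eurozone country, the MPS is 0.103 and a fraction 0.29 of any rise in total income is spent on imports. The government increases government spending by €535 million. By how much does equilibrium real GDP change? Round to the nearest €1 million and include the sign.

+€1,361 million

MPC = 1 − MPS = 1 − 0.103 = 0.897.
Spending multiplier = 1/(1 − c + m) = 1/(1 − 0.897 + 0.29) = 1/0.393 ≈ 2.545.
ΔY = k × ΔG = (+€535 million) / 0.393 ≈ +€1,361 million.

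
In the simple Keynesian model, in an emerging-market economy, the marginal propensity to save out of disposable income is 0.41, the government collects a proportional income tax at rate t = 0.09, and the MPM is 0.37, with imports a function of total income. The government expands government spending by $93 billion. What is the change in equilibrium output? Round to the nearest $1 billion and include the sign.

+$112 billion

MPC = 1 − MPS = 1 − 0.41 = 0.59.
Government-spending multiplier = 1/(1 − c(1−t) + m) = 1/(1 − 0.59×0.91 + 0.37) = 1/0.8331 ≈ 1.2.
ΔY = k × ΔG = (+$93 billion) / 0.8331 ≈ +$112 billion.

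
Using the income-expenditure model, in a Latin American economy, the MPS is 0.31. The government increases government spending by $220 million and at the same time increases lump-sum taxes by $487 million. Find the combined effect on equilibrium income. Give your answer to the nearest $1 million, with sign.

MPC = 1 − MPS = 1 − 0.31 = 0.69.
Expenditure multiplier = 1/(1 − MPC) = 1/(1 − 0.69) = 1/0.31 ≈ 3.226.
ΔG contributes k·ΔG = (+$220 million) / 0.31 ≈ +$709.7 million.
ΔT of +$487 million changes first-round spending by −c·ΔT = −$336.03 million, contributing k·(−c·ΔT) = (−$336.03 million) / 0.31 ≈ −$1,084 million.
Net ΔY = k(ΔG − c·ΔT) = (−$116.03 million) / 0.31 ≈ −$374 million.

−$374 million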